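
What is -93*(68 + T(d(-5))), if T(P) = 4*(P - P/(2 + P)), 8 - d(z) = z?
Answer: -54188/5 ≈ -10838.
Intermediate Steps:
d(z) = 8 - z
T(P) = 4*P - 4*P/(2 + P) (T(P) = 4*(P - P/(2 + P)) = 4*P - 4*P/(2 + P))
-93*(68 + T(d(-5))) = -93*(68 + 4*(8 - 1*(-5))*(1 + (8 - 1*(-5)))/(2 + (8 - 1*(-5)))) = -93*(68 + 4*(8 + 5)*(1 + (8 + 5))/(2 + (8 + 5))) = -93*(68 + 4*13*(1 + 13)/(2 + 13)) = -93*(68 + 4*13*14/15) = -93*(68 + 4*13*(1/15)*14) = -93*(68 + 728/15) = -93*1748/15 = -54188/5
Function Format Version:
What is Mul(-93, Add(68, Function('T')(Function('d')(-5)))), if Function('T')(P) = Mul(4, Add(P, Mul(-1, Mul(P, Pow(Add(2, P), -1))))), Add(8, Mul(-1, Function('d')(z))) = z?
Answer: Rational(-54188, 5) ≈ -10838.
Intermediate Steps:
Function('d')(z) = Add(8, Mul(-1, z))
Function('T')(P) = Add(Mul(4, P), Mul(-4, P, Pow(Add(2, P), -1))) (Function('T')(P) = Mul(4, Add(P, Mul(-1, P, Pow(Add(2, P), -1)))) = Add(Mul(4, P), Mul(-4, P, Pow(Add(2, P), -1))))
Mul(-93, Add(68, Function('T')(Function('d')(-5)))) = Mul(-93, Add(68, Mul(4, Add(8, Mul(-1, -5)), Pow(Add(2, Add(8, Mul(-1, -5))), -1), Add(1, Add(8, Mul(-1, -5)))))) = Mul(-93, Add(68, Mul(4, Add(8, 5), Pow(Add(2, Add(8, 5)), -1), Add(1, Add(8, 5))))) = Mul(-93, Add(68, Mul(4, 13, Pow(Add(2, 13), -1), Add(1, 13)))) = Mul(-93, Add(68, Mul(4, 13, Pow(15, -1), 14))) = Mul(-93, Add(68, Mul(4, 13, Rational(1, 15), 14))) = Mul(-93, Add(68, Rational(728, 15))) = Mul(-93, Rational(1748, 15)) = Rational(-54188, 5)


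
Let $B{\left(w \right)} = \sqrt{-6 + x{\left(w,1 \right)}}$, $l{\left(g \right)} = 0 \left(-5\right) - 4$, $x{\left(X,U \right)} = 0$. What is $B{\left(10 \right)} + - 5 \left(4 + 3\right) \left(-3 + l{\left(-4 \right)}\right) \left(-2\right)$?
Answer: $-490 + i \sqrt{6} \approx -490.0 + 2.4495 i$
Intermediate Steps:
$l{\left(g \right)} = -4$ ($l{\left(g \right)} = 0 - 4 = -4$)
$B{\left(w \right)} = i \sqrt{6}$ ($B{\left(w \right)} = \sqrt{-6 + 0} = \sqrt{-6} = i \sqrt{6}$)
$B{\left(10 \right)} + - 5 \left(4 + 3\right) \left(-3 + l{\left(-4 \right)}\right) \left(-2\right) = i \sqrt{6} + - 5 \left(4 + 3\right) \left(-3 - 4\right) \left(-2\right) = i \sqrt{6} + \left(-5\right) 7 \left(\left(-7\right) \left(-2\right)\right) = i \sqrt{6} - 490 = -490 + i \sqrt{6}$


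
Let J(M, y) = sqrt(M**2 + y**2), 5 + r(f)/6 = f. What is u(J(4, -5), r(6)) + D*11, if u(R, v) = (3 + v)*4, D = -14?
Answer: -118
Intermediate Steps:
r(f) = -30 + 6*f
u(R, v) = 12 + 4*v
u(J(4, -5), r(6)) + D*11 = (12 + 4*(-30 + 6*6)) - 14*11 = (12 + 4*(-30 + 36)) - 154 = (12 + 4*6) - 154 = (12 + 24) - 154 = 36 - 154 = -118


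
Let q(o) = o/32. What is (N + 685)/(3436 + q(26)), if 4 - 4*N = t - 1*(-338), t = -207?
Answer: 10452/54989 ≈ 0.19007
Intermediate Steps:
N = -127/4 (N = 1 - (-207 - 1*(-338))/4 = 1 - (-207 + 338)/4 = 1 - ¼*131 = 1 - 131/4 = -127/4 ≈ -31.750)
q(o) = o/32 (q(o) = o*(1/32) = o/32)
(N + 685)/(3436 + q(26)) = (-127/4 + 685)/(3436 + (1/32)*26) = 2613/(4*(3436 + 13/16)) = 2613/(4*(54989/16)) = (2613/4)*(16/54989) = 10452/54989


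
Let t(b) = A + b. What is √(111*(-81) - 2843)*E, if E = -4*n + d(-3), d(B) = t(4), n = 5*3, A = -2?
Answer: -58*I*√11834 ≈ -6309.5*I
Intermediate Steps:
t(b) = -2 + b
n = 15
d(B) = 2 (d(B) = -2 + 4 = 2)
E = -58 (E = -4*15 + 2 = -60 + 2 = -58)
√(111*(-81) - 2843)*E = √(111*(-81) - 2843)*(-58) = √(-8991 - 2843)*(-58) = √(-11834)*(-58) = (I*√11834)*(-58) = -58*I*√11834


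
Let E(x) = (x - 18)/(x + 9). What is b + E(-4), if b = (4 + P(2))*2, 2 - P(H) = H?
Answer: 18/5 ≈ 3.6000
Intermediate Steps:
E(x) = (-18 + x)/(9 + x)
P(H) = 2 - H
b = 8 (b = (4 + (2 - 1*2))*2 = (4 + (2 - 2))*2 = (4 + 0)*2 = 4*2 = 8)
b + E(-4) = 8 + (-18 - 4)/(9 - 4) = 8 - 22/5 = 18/5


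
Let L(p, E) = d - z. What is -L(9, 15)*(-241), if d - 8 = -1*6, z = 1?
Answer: 241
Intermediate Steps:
d = 2 (d = 8 - 1*6 = 8 - 6 = 2)
L(p, E) = 1 (L(p, E) = 2 - 1*1 = 2 - 1 = 1)
-L(9, 15)*(-241) = -1*1*(-241) = -1*(-241) = 241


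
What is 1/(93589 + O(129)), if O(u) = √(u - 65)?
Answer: 1/93597 ≈ 1.0684e-5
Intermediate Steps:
O(u) = √(-65 + u)
1/(93589 + O(129)) = 1/(93589 + √(-65 + 129)) = 1/(93589 + √64) = 1/(93589 + 8) = 1/93597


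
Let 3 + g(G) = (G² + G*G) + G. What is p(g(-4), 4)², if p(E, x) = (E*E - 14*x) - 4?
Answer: 319225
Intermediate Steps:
g(G) = -3 + G + 2*G² (g(G) = -3 + ((G² + G*G) + G) = -3 + ((G² + G²) + G) = -3 + (2*G² + G) = -3 + (G + 2*G²) = -3 + G + 2*G²)
p(E, x) = -4 + E² - 14*x (p(E, x) = (E² - 14*x) - 4 = -4 + E² - 14*x)
p(g(-4), 4)² = (-4 + (-3 - 4 + 2*(-4)²)² - 14*4)² = (-4 + (-3 - 4 + 2*16)² - 56)² = (-4 + (-3 - 4 + 32)² - 56)² = (-4 + 25² - 56)² = (-4 + 625 - 56)² = 565² = 319225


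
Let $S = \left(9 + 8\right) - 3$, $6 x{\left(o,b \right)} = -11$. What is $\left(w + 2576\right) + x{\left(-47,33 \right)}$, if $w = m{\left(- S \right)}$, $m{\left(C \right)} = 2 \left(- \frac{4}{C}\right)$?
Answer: $\frac{108139}{42} \approx 2574.7$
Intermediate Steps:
$x{\left(o,b \right)} = - \frac{11}{6}$ ($x{\left(o,b \right)} = \frac{1}{6} \left(-11\right) = - \frac{11}{6}$)
$S = 14$ ($S = 17 - 3 = 14$)
$m{\left(C \right)} = - \frac{8}{C}$
$w = \frac{4}{7}$ ($w = - \frac{8}{\left(-1\right) 14} = - \frac{8}{-14} = \left(-8\right) \left(- \frac{1}{14}\right) = \frac{4}{7} \approx 0.57143$)
$\left(w + 2576\right) + x{\left(-47,33 \right)} = \left(\frac{4}{7} + 2576\right) - \frac{11}{6} = \frac{18036}{7} - \frac{11}{6} = \frac{108139}{42}$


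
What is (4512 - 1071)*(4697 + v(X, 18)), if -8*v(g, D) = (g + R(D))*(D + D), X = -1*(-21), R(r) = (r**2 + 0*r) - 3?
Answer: 10866678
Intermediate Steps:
R(r) = -3 + r**2 (R(r) = (r**2 + 0) - 3 = r**2 - 3 = -3 + r**2)
X = 21
v(g, D) = -D*(-3 + g + D**2)/4 (v(g, D) = -(g + (-3 + D**2))*(D + D)/8 = -(-3 + g + D**2)*2*D/8 = -D*(-3 + g + D**2)/4)
(4512 - 1071)*(4697 + v(X, 18)) = (4512 - 1071)*(4697 + (1/4)*18*(3 - 1*21 - 1*18**2)) = 3441*(4697 + (1/4)*18*(3 - 21 - 1*324)) = 3441*(4697 + (1/4)*18*(3 - 21 - 324)) = 3441*(4697 + (1/4)*18*(-342)) = 3441*(4697 - 1539) = 3441*3158 = 10866678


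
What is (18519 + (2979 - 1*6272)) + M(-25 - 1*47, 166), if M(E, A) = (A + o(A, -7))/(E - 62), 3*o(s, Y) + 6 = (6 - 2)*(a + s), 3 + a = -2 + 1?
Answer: 1019952/67 ≈ 15223.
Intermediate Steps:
a = -4 (a = -3 + (-2 + 1) = -3 - 1 = -4)
o(s, Y) = -22/3 + 4*s/3 (o(s, Y) = -2 + ((6 - 2)*(-4 + s))/3 = -2 + (4*(-4 + s))/3 = -2 + (-16 + 4*s)/3 = -2 + (-16/3 + 4*s/3) = -22/3 + 4*s/3)
M(E, A) = (-22/3 + 7*A/3)/(-62 + E) (M(E, A) = (A + (-22/3 + 4*A/3))/(E - 62) = (-22/3 + 7*A/3)/(-62 + E))
(18519 + (2979 - 1*6272)) + M(-25 - 1*47, 166) = (18519 + (2979 - 1*6272)) + (-22 + 7*166)/(3*(-62 + (-25 - 1*47))) = (18519 + (2979 - 6272)) + (-22 + 1162)/(3*(-62 + (-25 - 47))) = (18519 - 3293) + (1/3)*1140/(-62 - 72) = 15226 + (1/3)*1140/(-134) = 15226 + (1/3)*(-1/134)*1140 = 15226 - 190/67 = 1019952/67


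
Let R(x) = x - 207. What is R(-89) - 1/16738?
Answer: -4954449/16738 ≈ -296.00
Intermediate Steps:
R(x) = -207 + x
R(-89) - 1/16738 = (-207 - 89) - 1/16738 = -296 - 1*1/16738 = -296 - 1/16738 = -4954449/16738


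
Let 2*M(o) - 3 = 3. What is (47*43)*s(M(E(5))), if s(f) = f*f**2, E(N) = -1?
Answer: 54567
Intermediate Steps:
M(o) = 3 (M(o) = 3/2 + (1/2)*3 = 3/2 + 3/2 = 3)
s(f) = f**3
(47*43)*s(M(E(5))) = (47*43)*3**3 = 2021*27 = 54567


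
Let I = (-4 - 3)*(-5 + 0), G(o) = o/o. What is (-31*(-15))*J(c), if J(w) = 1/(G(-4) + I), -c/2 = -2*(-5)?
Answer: 155/12 ≈ 12.917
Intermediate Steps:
G(o) = 1
I = 35 (I = -7*(-5) = 35)
c = -20 (c = -(-4)*(-5) = -2*10 = -20)
J(w) = 1/36 (J(w) = 1/(1 + 35) = 1/36)
(-31*(-15))*J(c) = -31*(-15)*(1/36) = 465*(1/36) = 155/12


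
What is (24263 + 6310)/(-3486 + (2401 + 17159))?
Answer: 3397/1786 ≈ 1.9020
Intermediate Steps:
(24263 + 6310)/(-3486 + (2401 + 17159)) = 30573/(-3486 + 19560) = 30573/16074 = 30573*(1/16074) = 3397/1786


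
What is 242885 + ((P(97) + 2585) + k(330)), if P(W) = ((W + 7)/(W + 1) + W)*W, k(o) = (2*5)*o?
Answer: 12655815/49 ≈ 2.5828e+5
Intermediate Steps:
k(o) = 10*o
P(W) = W*(W + (7 + W)/(1 + W)) (P(W) = ((7 + W)/(1 + W) + W)*W = (W + (7 + W)/(1 + W))*W = W*(W + (7 + W)/(1 + W)))
242885 + ((P(97) + 2585) + k(330)) = 242885 + ((97*(7 + 97**2 + 2*97)/(1 + 97) + 2585) + 10*330) = 242885 + ((97*(7 + 9409 + 194)/98 + 2585) + 3300) = 242885 + ((97*(1/98)*9610 + 2585) + 3300) = 242885 + ((466085/49 + 2585) + 3300) = 242885 + (592750/49 + 3300) = 242885 + 754450/49 = 12655815/49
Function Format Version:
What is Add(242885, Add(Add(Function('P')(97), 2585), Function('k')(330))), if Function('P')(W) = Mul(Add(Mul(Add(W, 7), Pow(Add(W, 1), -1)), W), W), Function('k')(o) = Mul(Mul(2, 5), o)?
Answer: Rational(12655815, 49) ≈ 2.5828e+5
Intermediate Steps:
Function('k')(o) = Mul(10, o)
Function('P')(W) = Mul(W, Add(W, Mul(Pow(Add(1, W), -1), Add(7, W)))) (Function('P')(W) = Mul(Add(Mul(Add(7, W), Pow(Add(1, W), -1)), W), W) = Mul(Add(Mul(Pow(Add(1, W), -1), Add(7, W)), W), W) = Mul(Add(W, Mul(Pow(Add(1, W), -1), Add(7, W))), W) = Mul(W, Add(W, Mul(Pow(Add(1, W), -1), Add(7, W)))))
Add(242885, Add(Add(Function('P')(97), 2585), Function('k')(330))) = Add(242885, Add(Add(Mul(97, Pow(Add(1, 97), -1), Add(7, Pow(97, 2), Mul(2, 97))), 2585), Mul(10, 330))) = Add(242885, Add(Add(Mul(97, Pow(98, -1), Add(7, 9409, 194)), 2585), 3300)) = Add(242885, Add(Add(Mul(97, Rational(1, 98), 9610), 2585), 3300)) = Add(242885, Add(Add(Rational(466085, 49), 2585), 3300)) = Add(242885, Add(Rational(592750, 49), 3300)) = Add(242885, Rational(754450, 49)) = Rational(12655815, 49)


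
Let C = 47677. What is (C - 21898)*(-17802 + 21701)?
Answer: 100512321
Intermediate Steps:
(C - 21898)*(-17802 + 21701) = (47677 - 21898)*(-17802 + 21701) = 25779*3899 = 100512321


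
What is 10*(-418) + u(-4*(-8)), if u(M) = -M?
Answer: -4212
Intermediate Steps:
10*(-418) + u(-4*(-8)) = 10*(-418) - (-4)*(-8) = -4180 - 1*32 = -4180 - 32 = -4212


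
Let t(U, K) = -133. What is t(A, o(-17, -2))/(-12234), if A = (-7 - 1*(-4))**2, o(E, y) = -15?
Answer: 133/12234 ≈ 0.010871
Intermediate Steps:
A = 9 (A = (-7 + 4)**2 = (-3)**2 = 9)
t(A, o(-17, -2))/(-12234) = -133/(-12234) = -133*(-1/12234) = 133/12234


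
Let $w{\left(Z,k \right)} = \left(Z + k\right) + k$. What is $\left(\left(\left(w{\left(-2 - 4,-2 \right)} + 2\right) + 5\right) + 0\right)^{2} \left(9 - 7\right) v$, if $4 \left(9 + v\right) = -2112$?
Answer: $-9666$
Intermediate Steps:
$w{\left(Z,k \right)} = Z + 2 k$
$v = -537$ ($v = -9 + \frac{1}{4} \left(-2112\right) = -9 - 528 = -537$)
$\left(\left(\left(w{\left(-2 - 4,-2 \right)} + 2\right) + 5\right) + 0\right)^{2} \left(9 - 7\right) v = \left(\left(\left(\left(\left(-2 - 4\right) + 2 \left(-2\right)\right) + 2\right) + 5\right) + 0\right)^{2} \left(9 - 7\right) \left(-537\right) = \left(\left(\left(\left(-6 - 4\right) + 2\right) + 5\right) + 0\right)^{2} \cdot 2 \left(-537\right) = \left(\left(\left(-10 + 2\right) + 5\right) + 0\right)^{2} \cdot 2 \left(-537\right) = \left(\left(-8 + 5\right) + 0\right)^{2} \cdot 2 \left(-537\right) = \left(-3 + 0\right)^{2} \cdot 2 \left(-537\right) = \left(-3\right)^{2} \cdot 2 \left(-537\right) = 9 \cdot 2 \left(-537\right) = 18 \left(-537\right) = -9666$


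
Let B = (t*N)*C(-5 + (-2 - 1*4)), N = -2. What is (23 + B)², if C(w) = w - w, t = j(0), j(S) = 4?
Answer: 529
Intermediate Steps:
t = 4
C(w) = 0
B = 0 (B = (4*(-2))*0 = -8*0 = 0)
(23 + B)² = (23 + 0)² = 23² = 529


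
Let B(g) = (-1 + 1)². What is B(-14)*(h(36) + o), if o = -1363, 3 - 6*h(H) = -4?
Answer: 0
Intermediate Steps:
h(H) = 7/6 (h(H) = ½ - ⅙*(-4) = ½ + ⅔ = 7/6)
B(g) = 0 (B(g) = 0² = 0)
B(-14)*(h(36) + o) = 0*(7/6 - 1363) = 0*(-8171/6) = 0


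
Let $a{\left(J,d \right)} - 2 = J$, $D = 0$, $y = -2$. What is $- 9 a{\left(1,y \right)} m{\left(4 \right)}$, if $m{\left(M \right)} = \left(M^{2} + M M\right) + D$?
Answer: $-864$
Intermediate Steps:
$a{\left(J,d \right)} = 2 + J$
$m{\left(M \right)} = 2 M^{2}$ ($m{\left(M \right)} = \left(M^{2} + M M\right) + 0 = \left(M^{2} + M^{2}\right) + 0 = 2 M^{2} + 0 = 2 M^{2}$)
$- 9 a{\left(1,y \right)} m{\left(4 \right)} = - 9 \left(2 + 1\right) 2 \cdot 4^{2} = \left(-9\right) 3 \cdot 2 \cdot 16 = \left(-27\right) 32 = -864$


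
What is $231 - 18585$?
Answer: $-18354$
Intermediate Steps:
$231 - 18585 = -18354$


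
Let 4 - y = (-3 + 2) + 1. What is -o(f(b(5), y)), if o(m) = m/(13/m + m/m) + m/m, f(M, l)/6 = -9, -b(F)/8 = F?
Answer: 2875/41 ≈ 70.122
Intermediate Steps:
b(F) = -8*F
y = 4 (y = 4 - ((-3 + 2) + 1) = 4 - (-1 + 1) = 4 - 1*0 = 4 + 0 = 4)
f(M, l) = -54 (f(M, l) = 6*(-9) = -54)
o(m) = 1 + m/(1 + 13/m) (o(m) = m/(13/m + 1) + 1 = m/(1 + 13/m) + 1 = 1 + m/(1 + 13/m))
-o(f(b(5), y)) = -(13 - 54 + (-54)**2)/(13 - 54) = -(13 - 54 + 2916)/(-41) = -(-1)*2875/41 = -1*(-2875/41) = 2875/41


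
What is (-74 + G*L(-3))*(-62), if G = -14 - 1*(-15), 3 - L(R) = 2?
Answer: 4526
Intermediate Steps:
L(R) = 1 (L(R) = 3 - 1*2 = 3 - 2 = 1)
G = 1 (G = -14 + 15 = 1)
(-74 + G*L(-3))*(-62) = (-74 + 1*1)*(-62) = (-74 + 1)*(-62) = -73*(-62) = 4526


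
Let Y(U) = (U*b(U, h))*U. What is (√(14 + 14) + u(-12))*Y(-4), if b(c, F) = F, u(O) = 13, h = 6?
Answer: 1248 + 192*√7 ≈ 1756.0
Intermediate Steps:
Y(U) = 6*U² (Y(U) = (U*6)*U = (6*U)*U = 6*U²)
(√(14 + 14) + u(-12))*Y(-4) = (√(14 + 14) + 13)*(6*(-4)²) = (√28 + 13)*(6*16) = (2*√7 + 13)*96 = (13 + 2*√7)*96 = 1248 + 192*√7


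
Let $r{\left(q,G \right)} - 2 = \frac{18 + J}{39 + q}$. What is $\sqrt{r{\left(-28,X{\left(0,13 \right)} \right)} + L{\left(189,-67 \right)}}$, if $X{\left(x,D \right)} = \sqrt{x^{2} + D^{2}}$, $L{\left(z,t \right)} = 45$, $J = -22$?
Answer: $\frac{3 \sqrt{627}}{11} \approx 6.8291$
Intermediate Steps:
$X{\left(x,D \right)} = \sqrt{D^{2} + x^{2}}$
$r{\left(q,G \right)} = 2 - \frac{4}{39 + q}$ ($r{\left(q,G \right)} = 2 + \frac{18 - 22}{39 + q} = 2 - \frac{4}{39 + q}$)
$\sqrt{r{\left(-28,X{\left(0,13 \right)} \right)} + L{\left(189,-67 \right)}} = \sqrt{\frac{2 \left(37 - 28\right)}{39 - 28} + 45} = \sqrt{2 \cdot \frac{1}{11} \cdot 9 + 45} = \sqrt{\frac{18}{11} + 45} = \sqrt{\frac{513}{11}} = \frac{3 \sqrt{627}}{11}$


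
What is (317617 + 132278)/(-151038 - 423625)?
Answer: -449895/574663 ≈ -0.78288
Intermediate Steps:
(317617 + 132278)/(-151038 - 423625) = 449895/(-574663) = 449895*(-1/574663) = -449895/574663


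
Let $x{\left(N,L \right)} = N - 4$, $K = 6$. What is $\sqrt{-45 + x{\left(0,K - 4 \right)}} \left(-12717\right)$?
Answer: $- 89019 i \approx - 89019.0 i$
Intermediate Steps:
$x{\left(N,L \right)} = -4 + N$
$\sqrt{-45 + x{\left(0,K - 4 \right)}} \left(-12717\right) = \sqrt{-45 + \left(-4 + 0\right)} \left(-12717\right) = \sqrt{-45 - 4} \left(-12717\right) = \sqrt{-49} \left(-12717\right) = 7 i \left(-12717\right) = - 89019 i$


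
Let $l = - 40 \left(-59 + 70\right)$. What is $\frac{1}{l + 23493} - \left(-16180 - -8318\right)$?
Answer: $\frac{181242687}{23053} \approx 7862.0$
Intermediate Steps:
$l = -440$ ($l = \left(-40\right) 11 = -440$)
$\frac{1}{l + 23493} - \left(-16180 - -8318\right) = \frac{1}{-440 + 23493} - \left(-16180 - -8318\right) = \frac{1}{23053} - \left(-16180 + 8318\right) = \frac{1}{23053} - -7862 = \frac{1}{23053} + 7862 = \frac{181242687}{23053}$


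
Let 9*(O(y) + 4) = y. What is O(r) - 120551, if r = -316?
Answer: -1085311/9 ≈ -1.2059e+5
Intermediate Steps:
O(y) = -4 + y/9
O(r) - 120551 = (-4 + (⅑)*(-316)) - 120551 = (-4 - 316/9) - 120551 = -352/9 - 120551 = -1085311/9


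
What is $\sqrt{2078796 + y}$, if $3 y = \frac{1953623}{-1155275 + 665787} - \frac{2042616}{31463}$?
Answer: $\frac{\sqrt{277340924908869710658588555}}{11550570708} \approx 1441.8$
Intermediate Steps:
$y = - \frac{1061302861057}{46202282832}$ ($y = \frac{\frac{1953623}{-1155275 + 665787} - \frac{2042616}{31463}}{3} = \frac{\frac{1953623}{-489488} - \frac{2042616}{31463}}{3} = \frac{1953623 \left(- \frac{1}{489488}\right) - \frac{2042616}{31463}}{3} = \frac{- \frac{1953623}{489488} - \frac{2042616}{31463}}{3} = \frac{1}{3} \left(- \frac{1061302861057}{15400760944}\right) = - \frac{1061302861057}{46202282832} \approx -22.971$)
$\sqrt{2078796 + y} = \sqrt{2078796 - \frac{1061302861057}{46202282832}} = \sqrt{\frac{96044059439169215}{46202282832}} = \frac{\sqrt{277340924908869710658588555}}{11550570708}$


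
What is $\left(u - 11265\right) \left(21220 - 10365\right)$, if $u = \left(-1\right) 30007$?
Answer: $-448007560$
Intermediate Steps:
$u = -30007$
$\left(u - 11265\right) \left(21220 - 10365\right) = \left(-30007 - 11265\right) \left(21220 - 10365\right) = \left(-41272\right) 10855 = -448007560$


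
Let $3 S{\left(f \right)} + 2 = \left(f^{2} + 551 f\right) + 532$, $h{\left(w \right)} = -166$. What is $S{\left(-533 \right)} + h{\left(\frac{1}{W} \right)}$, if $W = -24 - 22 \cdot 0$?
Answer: $- \frac{9562}{3} \approx -3187.3$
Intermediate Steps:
$W = -24$ ($W = -24 - 0 = -24 + 0 = -24$)
$S{\left(f \right)} = \frac{530}{3} + \frac{f^{2}}{3} + \frac{551 f}{3}$ ($S{\left(f \right)} = - \frac{2}{3} + \frac{\left(f^{2} + 551 f\right) + 532}{3} = - \frac{2}{3} + \frac{532 + f^{2} + 551 f}{3} = - \frac{2}{3} + \left(\frac{532}{3} + \frac{f^{2}}{3} + \frac{551 f}{3}\right) = \frac{530}{3} + \frac{f^{2}}{3} + \frac{551 f}{3}$)
$S{\left(-533 \right)} + h{\left(\frac{1}{W} \right)} = \left(\frac{530}{3} + \frac{\left(-533\right)^{2}}{3} + \frac{551}{3} \left(-533\right)\right) - 166 = \left(\frac{530}{3} + \frac{1}{3} \cdot 284089 - \frac{293683}{3}\right) - 166 = \left(\frac{530}{3} + \frac{284089}{3} - \frac{293683}{3}\right) - 166 = - \frac{9064}{3} - 166 = - \frac{9562}{3}$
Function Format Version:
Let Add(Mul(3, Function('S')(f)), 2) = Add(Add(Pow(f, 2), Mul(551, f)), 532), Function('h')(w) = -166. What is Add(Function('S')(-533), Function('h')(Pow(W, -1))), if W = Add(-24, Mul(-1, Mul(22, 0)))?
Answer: Rational(-9562, 3) ≈ -3187.3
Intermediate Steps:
W = -24 (W = Add(-24, Mul(-1, 0)) = Add(-24, 0) = -24)
Function('S')(f) = Add(Rational(530, 3), Mul(Rational(1, 3), Pow(f, 2)), Mul(Rational(551, 3), f)) (Function('S')(f) = Add(Rational(-2, 3), Mul(Rational(1, 3), Add(Add(Pow(f, 2), Mul(551, f)), 532))) = Add(Rational(-2, 3), Mul(Rational(1, 3), Add(532, Pow(f, 2), Mul(551, f)))) = Add(Rational(-2, 3), Add(Rational(532, 3), Mul(Rational(1, 3), Pow(f, 2)), Mul(Rational(551, 3), f))) = Add(Rational(530, 3), Mul(Rational(1, 3), Pow(f, 2)), Mul(Rational(551, 3), f)))
Add(Function('S')(-533), Function('h')(Pow(W, -1))) = Add(Add(Rational(530, 3), Mul(Rational(1, 3), Pow(-533, 2)), Mul(Rational(551, 3), -533)), -166) = Add(Add(Rational(530, 3), Mul(Rational(1, 3), 284089), Rational(-293683, 3)), -166) = Add(Add(Rational(530, 3), Rational(284089, 3), Rational(-293683, 3)), -166) = Add(Rational(-9064, 3), -166) = Rational(-9562, 3)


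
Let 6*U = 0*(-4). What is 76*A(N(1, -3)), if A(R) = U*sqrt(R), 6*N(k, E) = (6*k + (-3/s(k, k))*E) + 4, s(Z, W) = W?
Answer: 0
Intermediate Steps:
N(k, E) = 2/3 + k - E/(2*k) (N(k, E) = ((6*k + (-3/k)*E) + 4)/6 = ((6*k - 3*E/k) + 4)/6 = (4 + 6*k - 3*E/k)/6 = 2/3 + k - E/(2*k))
U = 0 (U = (0*(-4))/6 = (1/6)*0 = 0)
A(R) = 0 (A(R) = 0*sqrt(R) = 0)
76*A(N(1, -3)) = 76*0 = 0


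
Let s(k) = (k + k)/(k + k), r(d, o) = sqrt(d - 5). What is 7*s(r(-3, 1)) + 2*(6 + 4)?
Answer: 27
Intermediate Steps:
r(d, o) = sqrt(-5 + d)
s(k) = 1 (s(k) = (2*k)/((2*k)) = (2*k)*(1/(2*k)) = 1)
7*s(r(-3, 1)) + 2*(6 + 4) = 7*1 + 2*(6 + 4) = 7 + 2*10 = 7 + 20 = 27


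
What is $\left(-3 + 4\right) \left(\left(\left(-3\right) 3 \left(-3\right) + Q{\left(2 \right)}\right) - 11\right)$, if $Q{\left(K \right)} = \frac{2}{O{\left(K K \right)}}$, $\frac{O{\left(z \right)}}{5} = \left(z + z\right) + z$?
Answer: $\frac{481}{30} \approx 16.033$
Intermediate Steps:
$O{\left(z \right)} = 15 z$ ($O{\left(z \right)} = 5 \left(\left(z + z\right) + z\right) = 5 \left(2 z + z\right) = 5 \cdot 3 z = 15 z$)
$Q{\left(K \right)} = \frac{2}{15 K^{2}}$ ($Q{\left(K \right)} = \frac{2}{15 K K} = \frac{2}{15 K^{2}}$)
$\left(-3 + 4\right) \left(\left(\left(-3\right) 3 \left(-3\right) + Q{\left(2 \right)}\right) - 11\right) = \left(-3 + 4\right) \left(\left(\left(-3\right) 3 \left(-3\right) + \frac{2}{15 \cdot 4}\right) - 11\right) = 1 \left(\left(\left(-9\right) \left(-3\right) + \frac{2}{15} \cdot \frac{1}{4}\right) - 11\right) = 1 \left(\left(27 + \frac{1}{30}\right) - 11\right) = 1 \left(\frac{811}{30} - 11\right) = 1 \cdot \frac{481}{30} = \frac{481}{30}$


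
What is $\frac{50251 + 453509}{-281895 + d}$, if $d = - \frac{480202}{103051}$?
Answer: $- \frac{51912971760}{29050041847} \approx -1.787$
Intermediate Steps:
$d = - \frac{480202}{103051}$ ($d = \left(-480202\right) \frac{1}{103051} = - \frac{480202}{103051} \approx -4.6599$)
$\frac{50251 + 453509}{-281895 + d} = \frac{50251 + 453509}{-281895 - \frac{480202}{103051}} = \frac{503760}{- \frac{29050041847}{103051}} = 503760 \left(- \frac{103051}{29050041847}\right) = - \frac{51912971760}{29050041847}$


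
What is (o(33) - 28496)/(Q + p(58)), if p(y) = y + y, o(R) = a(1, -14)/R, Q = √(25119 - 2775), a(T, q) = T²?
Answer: 27270643/73326 - 6582569*√114/146652 ≈ -107.34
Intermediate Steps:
Q = 14*√114 (Q = √22344 = 14*√114 ≈ 149.48)
o(R) = 1/R (o(R) = 1²/R = 1/R)
p(y) = 2*y
(o(33) - 28496)/(Q + p(58)) = (1/33 - 28496)/(14*√114 + 2*58) = (1/33 - 28496)/(14*√114 + 116) = -940367/(33*(116 + 14*√114))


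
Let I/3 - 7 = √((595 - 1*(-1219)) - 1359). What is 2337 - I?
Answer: 2316 - 3*√455 ≈ 2252.0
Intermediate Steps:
I = 21 + 3*√455 (I = 21 + 3*√((595 - 1*(-1219)) - 1359) = 21 + 3*√((595 + 1219) - 1359) = 21 + 3*√(1814 - 1359) = 21 + 3*√455 ≈ 84.992)
2337 - I = 2337 - (21 + 3*√455) = 2337 + (-21 - 3*√455) = 2316 - 3*√455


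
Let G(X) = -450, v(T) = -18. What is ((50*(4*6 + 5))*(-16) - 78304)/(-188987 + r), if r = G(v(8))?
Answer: 101504/189437 ≈ 0.53582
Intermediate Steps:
r = -450
((50*(4*6 + 5))*(-16) - 78304)/(-188987 + r) = ((50*(4*6 + 5))*(-16) - 78304)/(-188987 - 450) = ((50*(24 + 5))*(-16) - 78304)/(-189437) = ((50*29)*(-16) - 78304)*(-1/189437) = (1450*(-16) - 78304)*(-1/189437) = (-23200 - 78304)*(-1/189437) = -101504*(-1/189437) = 101504/189437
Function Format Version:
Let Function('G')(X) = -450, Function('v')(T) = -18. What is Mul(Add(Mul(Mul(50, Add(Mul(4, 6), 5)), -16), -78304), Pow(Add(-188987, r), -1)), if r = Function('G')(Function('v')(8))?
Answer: Rational(101504, 189437) ≈ 0.53582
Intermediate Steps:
r = -450
Mul(Add(Mul(Mul(50, Add(Mul(4, 6), 5)), -16), -78304), Pow(Add(-188987, r), -1)) = Mul(Add(Mul(Mul(50, Add(Mul(4, 6), 5)), -16), -78304), Pow(Add(-188987, -450), -1)) = Mul(Add(Mul(Mul(50, Add(24, 5)), -16), -78304), Pow(-189437, -1)) = Mul(Add(Mul(Mul(50, 29), -16), -78304), Rational(-1, 189437)) = Mul(Add(Mul(1450, -16), -78304), Rational(-1, 189437)) = Mul(Add(-23200, -78304), Rational(-1, 189437)) = Mul(-101504, Rational(-1, 189437)) = Rational(101504, 189437)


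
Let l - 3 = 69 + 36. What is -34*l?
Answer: -3672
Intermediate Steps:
l = 108 (l = 3 + (69 + 36) = 3 + 105 = 108)
-34*l = -34*108 = -3672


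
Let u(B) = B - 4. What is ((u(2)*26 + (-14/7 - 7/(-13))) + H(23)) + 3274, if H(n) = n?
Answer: 42166/13 ≈ 3243.5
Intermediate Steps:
u(B) = -4 + B
((u(2)*26 + (-14/7 - 7/(-13))) + H(23)) + 3274 = (((-4 + 2)*26 + (-14/7 - 7/(-13))) + 23) + 3274 = ((-2*26 + (-14*1/7 - 7*(-1/13))) + 23) + 3274 = ((-52 + (-2 + 7/13)) + 23) + 3274 = ((-52 - 19/13) + 23) + 3274 = (-695/13 + 23) + 3274 = -396/13 + 3274 = 42166/13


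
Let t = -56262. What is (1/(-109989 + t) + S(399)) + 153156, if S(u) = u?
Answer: 25528672304/166251 ≈ 1.5356e+5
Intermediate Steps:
(1/(-109989 + t) + S(399)) + 153156 = (1/(-109989 - 56262) + 399) + 153156 = (1/(-166251) + 399) + 153156 = (-1/166251 + 399) + 153156 = 66334148/166251 + 153156 = 25528672304/166251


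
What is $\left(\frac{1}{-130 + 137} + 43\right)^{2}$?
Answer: $\frac{91204}{49} \approx 1861.3$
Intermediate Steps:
$\left(\frac{1}{-130 + 137} + 43\right)^{2} = \left(\frac{1}{7} + 43\right)^{2} = \left(\frac{302}{7}\right)^{2} = \frac{91204}{49}$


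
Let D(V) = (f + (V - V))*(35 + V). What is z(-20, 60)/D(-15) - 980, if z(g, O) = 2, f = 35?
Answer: -342999/350 ≈ -980.00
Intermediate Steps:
D(V) = 1225 + 35*V (D(V) = (35 + (V - V))*(35 + V) = (35 + 0)*(35 + V) = 35*(35 + V) = 1225 + 35*V)
z(-20, 60)/D(-15) - 980 = 2/(1225 + 35*(-15)) - 980 = 2/(1225 - 525) - 980 = 2/700 - 980 = 2*(1/700) - 980 = 1/350 - 980 = -342999/350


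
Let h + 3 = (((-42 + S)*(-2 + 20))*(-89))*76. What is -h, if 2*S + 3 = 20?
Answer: -4078689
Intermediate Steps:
S = 17/2 (S = -3/2 + (½)*20 = -3/2 + 10 = 17/2 ≈ 8.5000)
h = 4078689 (h = -3 + (((-42 + 17/2)*(-2 + 20))*(-89))*76 = -3 + (-67/2*18*(-89))*76 = -3 - 603*(-89)*76 = -3 + 53667*76 = -3 + 4078692 = 4078689)
-h = -1*4078689 = -4078689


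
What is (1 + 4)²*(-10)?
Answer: -250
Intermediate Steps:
(1 + 4)²*(-10) = 5²*(-10) = 25*(-10) = -250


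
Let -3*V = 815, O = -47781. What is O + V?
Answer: -144158/3 ≈ -48053.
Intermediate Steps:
V = -815/3 (V = -⅓*815 = -815/3 ≈ -271.67)
O + V = -47781 - 815/3 = -144158/3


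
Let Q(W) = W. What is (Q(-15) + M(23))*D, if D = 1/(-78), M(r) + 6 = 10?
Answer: 11/78 ≈ 0.14103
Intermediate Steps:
M(r) = 4 (M(r) = -6 + 10 = 4)
D = -1/78 ≈ -0.012821
(Q(-15) + M(23))*D = (-15 + 4)*(-1/78) = -11*(-1/78) = 11/78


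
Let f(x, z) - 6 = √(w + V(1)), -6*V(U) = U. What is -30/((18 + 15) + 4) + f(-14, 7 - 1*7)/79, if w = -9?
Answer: -2148/2923 + I*√330/474 ≈ -0.73486 + 0.038325*I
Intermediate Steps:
V(U) = -U/6
f(x, z) = 6 + I*√330/6 (f(x, z) = 6 + √(-9 - ⅙*1) = 6 + √(-9 - ⅙) = 6 + √(-55/6) = 6 + I*√330/6)
-30/((18 + 15) + 4) + f(-14, 7 - 1*7)/79 = -30/((18 + 15) + 4) + (6 + I*√330/6)/79 = -30/(33 + 4) + (6 + I*√330/6)*(1/79) = -30/37 + (6/79 + I*√330/474) = -2148/2923 + I*√330/474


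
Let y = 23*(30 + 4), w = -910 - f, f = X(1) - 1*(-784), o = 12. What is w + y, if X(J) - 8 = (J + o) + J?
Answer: -934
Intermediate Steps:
X(J) = 20 + 2*J (X(J) = 8 + ((J + 12) + J) = 8 + ((12 + J) + J) = 8 + (12 + 2*J) = 20 + 2*J)
f = 806 (f = (20 + 2*1) - 1*(-784) = (20 + 2) + 784 = 22 + 784 = 806)
w = -1716 (w = -910 - 1*806 = -910 - 806 = -1716)
y = 782 (y = 23*34 = 782)
w + y = -1716 + 782 = -934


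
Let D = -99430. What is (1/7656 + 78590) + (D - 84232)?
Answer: -804431231/7656 ≈ -1.0507e+5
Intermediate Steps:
(1/7656 + 78590) + (D - 84232) = (1/7656 + 78590) + (-99430 - 84232) = (1/7656 + 78590) - 183662 = 601685041/7656 - 183662 = -804431231/7656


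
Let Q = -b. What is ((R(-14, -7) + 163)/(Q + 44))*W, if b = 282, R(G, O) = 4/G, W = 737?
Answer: -49379/98 ≈ -503.87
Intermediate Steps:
Q = -282 (Q = -1*282 = -282)
((R(-14, -7) + 163)/(Q + 44))*W = ((4/(-14) + 163)/(-282 + 44))*737 = ((4*(-1/14) + 163)/(-238))*737 = ((-2/7 + 163)*(-1/238))*737 = ((1139/7)*(-1/238))*737 = -67/98*737 = -49379/98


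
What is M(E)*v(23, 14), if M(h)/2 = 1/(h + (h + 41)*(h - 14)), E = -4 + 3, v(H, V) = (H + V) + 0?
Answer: -74/601 ≈ -0.12313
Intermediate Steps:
v(H, V) = H + V
E = -1
M(h) = 2/(h + (-14 + h)*(41 + h)) (M(h) = 2/(h + (h + 41)*(h - 14)) = 2/(h + (41 + h)*(-14 + h)) = 2/(h + (-14 + h)*(41 + h)))
M(E)*v(23, 14) = (2/(-574 + (-1)² + 28*(-1)))*(23 + 14) = (2/(-574 + 1 - 28))*37 = (2/(-601))*37 = (2*(-1/601))*37 = -2/601*37 = -74/601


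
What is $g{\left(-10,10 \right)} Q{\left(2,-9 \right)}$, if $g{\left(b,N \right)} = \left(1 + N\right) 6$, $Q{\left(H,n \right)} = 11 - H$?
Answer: $594$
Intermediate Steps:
$g{\left(b,N \right)} = 6 + 6 N$
$g{\left(-10,10 \right)} Q{\left(2,-9 \right)} = \left(6 + 6 \cdot 10\right) \left(11 - 2\right) = \left(6 + 60\right) \left(11 - 2\right) = 66 \cdot 9 = 594$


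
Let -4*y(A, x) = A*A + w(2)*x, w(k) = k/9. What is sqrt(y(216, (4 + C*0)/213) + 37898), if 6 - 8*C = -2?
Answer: 4*sqrt(669493293)/639 ≈ 161.97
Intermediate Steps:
w(k) = k/9 (w(k) = k*(1/9) = k/9)
C = 1 (C = 3/4 - 1/8*(-2) = 3/4 + 1/4 = 1)
y(A, x) = -A**2/4 - x/18 (y(A, x) = -(A*A + ((1/9)*2)*x)/4 = -(A**2 + 2*x/9)/4 = -A**2/4 - x/18)
sqrt(y(216, (4 + C*0)/213) + 37898) = sqrt((-1/4*216**2 - (4 + 1*0)/(18*213)) + 37898) = sqrt((-1/4*46656 - (4 + 0)/(18*213)) + 37898) = sqrt((-11664 - 2/(9*213)) + 37898) = sqrt((-11664 - 1/18*4/213) + 37898) = sqrt((-11664 - 2/1917) + 37898) = sqrt(-22359890/1917 + 37898) = sqrt(50290576/1917) = 4*sqrt(669493293)/639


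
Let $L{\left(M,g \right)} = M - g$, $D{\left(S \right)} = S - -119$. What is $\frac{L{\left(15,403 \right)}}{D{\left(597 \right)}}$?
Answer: $- \frac{97}{179} \approx -0.5419$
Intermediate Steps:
$D{\left(S \right)} = 119 + S$ ($D{\left(S \right)} = S + 119 = 119 + S$)
$\frac{L{\left(15,403 \right)}}{D{\left(597 \right)}} = \frac{15 - 403}{119 + 597} = \frac{15 - 403}{716} = \left(-388\right) \frac{1}{716} = - \frac{97}{179}$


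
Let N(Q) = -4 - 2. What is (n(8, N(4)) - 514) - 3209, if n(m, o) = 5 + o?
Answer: -3724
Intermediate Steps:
N(Q) = -6
(n(8, N(4)) - 514) - 3209 = ((5 - 6) - 514) - 3209 = (-1 - 514) - 3209 = -515 - 3209 = -3724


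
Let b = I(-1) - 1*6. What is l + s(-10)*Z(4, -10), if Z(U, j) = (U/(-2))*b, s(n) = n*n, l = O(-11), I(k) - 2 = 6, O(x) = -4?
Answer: -404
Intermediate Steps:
I(k) = 8 (I(k) = 2 + 6 = 8)
l = -4
b = 2 (b = 8 - 1*6 = 8 - 6 = 2)
s(n) = n**2
Z(U, j) = -U (Z(U, j) = (U/(-2))*2 = (U*(-1/2))*2 = -U/2*2 = -U)
l + s(-10)*Z(4, -10) = -4 + (-10)**2*(-1*4) = -4 + 100*(-4) = -4 - 400 = -404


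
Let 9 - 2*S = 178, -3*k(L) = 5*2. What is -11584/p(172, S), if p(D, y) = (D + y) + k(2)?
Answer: -69504/505 ≈ -137.63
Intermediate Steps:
k(L) = -10/3 (k(L) = -5*2/3 = -⅓*10 = -10/3)
S = -169/2 (S = 9/2 - ½*178 = 9/2 - 89 = -169/2 ≈ -84.500)
p(D, y) = -10/3 + D + y (p(D, y) = (D + y) - 10/3 = -10/3 + D + y)
-11584/p(172, S) = -11584/(-10/3 + 172 - 169/2) = -11584/505/6 = -11584*6/505 = -69504/505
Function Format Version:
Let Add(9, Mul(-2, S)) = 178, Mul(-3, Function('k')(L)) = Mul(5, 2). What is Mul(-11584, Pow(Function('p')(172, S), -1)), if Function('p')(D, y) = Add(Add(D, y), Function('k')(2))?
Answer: Rational(-69504, 505) ≈ -137.63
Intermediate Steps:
Function('k')(L) = Rational(-10, 3) (Function('k')(L) = Mul(Rational(-1, 3), Mul(5, 2)) = Mul(Rational(-1, 3), 10) = Rational(-10, 3))
S = Rational(-169, 2) (S = Add(Rational(9, 2), Mul(Rational(-1, 2), 178)) = Add(Rational(9, 2), -89) = Rational(-169, 2) ≈ -84.500)
Function('p')(D, y) = Add(Rational(-10, 3), D, y) (Function('p')(D, y) = Add(Add(D, y), Rational(-10, 3)) = Add(Rational(-10, 3), D, y))
Mul(-11584, Pow(Function('p')(172, S), -1)) = Mul(-11584, Pow(Add(Rational(-10, 3), 172, Rational(-169, 2)), -1)) = Mul(-11584, Pow(Rational(505, 6), -1)) = Mul(-11584, Rational(6, 505)) = Rational(-69504, 505)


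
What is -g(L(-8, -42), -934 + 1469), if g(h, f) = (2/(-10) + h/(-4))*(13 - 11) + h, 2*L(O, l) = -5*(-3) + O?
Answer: -27/20 ≈ -1.3500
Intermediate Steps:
L(O, l) = 15/2 + O/2 (L(O, l) = (-5*(-3) + O)/2 = (15 + O)/2 = 15/2 + O/2)
g(h, f) = -⅖ + h/2 (g(h, f) = (2*(-⅒) + h*(-¼))*2 + h = (-⅕ - h/4)*2 + h = (-⅖ - h/2) + h = -⅖ + h/2)
-g(L(-8, -42), -934 + 1469) = -(-⅖ + (15/2 + (½)*(-8))/2) = -(-⅖ + (15/2 - 4)/2) = -(-⅖ + (½)*(7/2)) = -(-⅖ + 7/4) = -1*27/20 = -27/20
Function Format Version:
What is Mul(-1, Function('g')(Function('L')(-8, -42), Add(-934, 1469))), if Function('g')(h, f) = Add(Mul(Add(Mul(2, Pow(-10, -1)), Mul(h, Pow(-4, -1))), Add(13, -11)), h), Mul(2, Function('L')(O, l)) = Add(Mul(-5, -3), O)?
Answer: Rational(-27, 20) ≈ -1.3500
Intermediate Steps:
Function('L')(O, l) = Add(Rational(15, 2), Mul(Rational(1, 2), O)) (Function('L')(O, l) = Mul(Rational(1, 2), Add(Mul(-5, -3), O)) = Mul(Rational(1, 2), Add(15, O)) = Add(Rational(15, 2), Mul(Rational(1, 2), O)))
Function('g')(h, f) = Add(Rational(-2, 5), Mul(Rational(1, 2), h)) (Function('g')(h, f) = Add(Mul(Add(Mul(2, Rational(-1, 10)), Mul(h, Rational(-1, 4))), 2), h) = Add(Mul(Add(Rational(-1, 5), Mul(Rational(-1, 4), h)), 2), h) = Add(Add(Rational(-2, 5), Mul(Rational(-1, 2), h)), h) = Add(Rational(-2, 5), Mul(Rational(1, 2), h)))
Mul(-1, Function('g')(Function('L')(-8, -42), Add(-934, 1469))) = Mul(-1, Add(Rational(-2, 5), Mul(Rational(1, 2), Add(Rational(15, 2), Mul(Rational(1, 2), -8))))) = Mul(-1, Add(Rational(-2, 5), Mul(Rational(1, 2), Add(Rational(15, 2), -4)))) = Mul(-1, Add(Rational(-2, 5), Mul(Rational(1, 2), Rational(7, 2)))) = Mul(-1, Add(Rational(-2, 5), Rational(7, 4))) = Mul(-1, Rational(27, 20)) = Rational(-27, 20)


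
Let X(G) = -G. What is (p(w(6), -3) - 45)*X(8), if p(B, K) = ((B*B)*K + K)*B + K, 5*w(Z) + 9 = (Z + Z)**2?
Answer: 473424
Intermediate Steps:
w(Z) = -9/5 + 4*Z**2/5 (w(Z) = -9/5 + (Z + Z)**2/5 = -9/5 + (2*Z)**2/5 = -9/5 + (4*Z**2)/5 = -9/5 + 4*Z**2/5)
p(B, K) = K + B*(K + K*B**2) (p(B, K) = (B**2*K + K)*B + K = (K*B**2 + K)*B + K = (K + K*B**2)*B + K = B*(K + K*B**2) + K = K + B*(K + K*B**2))
(p(w(6), -3) - 45)*X(8) = (-3*(1 + (-9/5 + (4/5)*6**2) + (-9/5 + (4/5)*6**2)**3) - 45)*(-1*8) = (-3*(1 + (-9/5 + (4/5)*36) + (-9/5 + (4/5)*36)**3) - 45)*(-8) = (-3*(1 + (-9/5 + 144/5) + (-9/5 + 144/5)**3) - 45)*(-8) = (-3*(1 + 27 + 27**3) - 45)*(-8) = (-3*(1 + 27 + 19683) - 45)*(-8) = (-3*19711 - 45)*(-8) = (-59133 - 45)*(-8) = -59178*(-8) = 473424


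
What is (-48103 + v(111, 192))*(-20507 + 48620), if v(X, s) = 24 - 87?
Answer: -1354090758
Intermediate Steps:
v(X, s) = -63
(-48103 + v(111, 192))*(-20507 + 48620) = (-48103 - 63)*(-20507 + 48620) = -48166*28113 = -1354090758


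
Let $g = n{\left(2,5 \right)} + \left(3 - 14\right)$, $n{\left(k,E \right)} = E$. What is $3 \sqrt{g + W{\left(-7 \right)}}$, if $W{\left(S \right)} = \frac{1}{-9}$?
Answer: $i \sqrt{55} \approx 7.4162 i$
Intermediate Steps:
$W{\left(S \right)} = - \frac{1}{9}$
$g = -6$ ($g = 5 + \left(3 - 14\right) = 5 - 11 = -6$)
$3 \sqrt{g + W{\left(-7 \right)}} = 3 \sqrt{-6 - \frac{1}{9}} = 3 \sqrt{- \frac{55}{9}} = 3 \frac{i \sqrt{55}}{3} = i \sqrt{55}$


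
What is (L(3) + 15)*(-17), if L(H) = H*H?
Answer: -408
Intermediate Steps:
L(H) = H²
(L(3) + 15)*(-17) = (3² + 15)*(-17) = (9 + 15)*(-17) = 24*(-17) = -408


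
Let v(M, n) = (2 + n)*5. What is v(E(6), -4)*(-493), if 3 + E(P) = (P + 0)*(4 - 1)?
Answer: 4930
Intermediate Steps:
E(P) = -3 + 3*P (E(P) = -3 + (P + 0)*(4 - 1) = -3 + P*3 = -3 + 3*P)
v(M, n) = 10 + 5*n
v(E(6), -4)*(-493) = (10 + 5*(-4))*(-493) = (10 - 20)*(-493) = -10*(-493) = 4930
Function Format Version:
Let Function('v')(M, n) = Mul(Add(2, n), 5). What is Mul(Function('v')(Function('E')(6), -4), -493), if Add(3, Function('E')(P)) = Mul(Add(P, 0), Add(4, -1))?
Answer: 4930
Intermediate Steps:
Function('E')(P) = Add(-3, Mul(3, P)) (Function('E')(P) = Add(-3, Mul(Add(P, 0), Add(4, -1))) = Add(-3, Mul(P, 3)) = Add(-3, Mul(3, P)))
Function('v')(M, n) = Add(10, Mul(5, n))
Mul(Function('v')(Function('E')(6), -4), -493) = Mul(Add(10, Mul(5, -4)), -493) = Mul(Add(10, -20), -493) = Mul(-10, -493) = 4930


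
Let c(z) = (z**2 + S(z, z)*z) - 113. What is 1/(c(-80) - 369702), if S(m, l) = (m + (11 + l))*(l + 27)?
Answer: -1/995175 ≈ -1.0048e-6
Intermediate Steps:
S(m, l) = (27 + l)*(11 + l + m) (S(m, l) = (11 + l + m)*(27 + l) = (27 + l)*(11 + l + m))
c(z) = -113 + z**2 + z*(297 + 2*z**2 + 65*z) (c(z) = (z**2 + (297 + z**2 + 27*z + 38*z + z*z)*z) - 113 = (z**2 + (297 + z**2 + 27*z + 38*z + z**2)*z) - 113 = (z**2 + (297 + 2*z**2 + 65*z)*z) - 113 = (z**2 + z*(297 + 2*z**2 + 65*z)) - 113 = -113 + z**2 + z*(297 + 2*z**2 + 65*z))
1/(c(-80) - 369702) = 1/((-113 + 2*(-80)**3 + 66*(-80)**2 + 297*(-80)) - 369702) = 1/((-113 + 2*(-512000) + 66*6400 - 23760) - 369702) = 1/((-113 - 1024000 + 422400 - 23760) - 369702) = 1/(-625473 - 369702) = 1/(-995175) = -1/995175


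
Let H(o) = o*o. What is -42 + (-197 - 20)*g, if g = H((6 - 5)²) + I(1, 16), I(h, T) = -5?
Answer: 826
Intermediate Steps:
H(o) = o²
g = -4 (g = ((6 - 5)²)² - 5 = (1²)² - 5 = 1² - 5 = 1 - 5 = -4)
-42 + (-197 - 20)*g = -42 + (-197 - 20)*(-4) = -42 - 217*(-4) = -42 + 868 = 826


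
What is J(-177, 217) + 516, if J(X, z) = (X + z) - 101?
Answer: 455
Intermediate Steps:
J(X, z) = -101 + X + z
J(-177, 217) + 516 = (-101 - 177 + 217) + 516 = -61 + 516 = 455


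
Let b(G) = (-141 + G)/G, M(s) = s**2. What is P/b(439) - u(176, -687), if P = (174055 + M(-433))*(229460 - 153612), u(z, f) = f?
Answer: 6019214556347/149 ≈ 4.0397e+10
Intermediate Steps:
P = 27422389312 (P = (174055 + (-433)**2)*(229460 - 153612) = (174055 + 187489)*75848 = 361544*75848 = 27422389312)
b(G) = (-141 + G)/G
P/b(439) - u(176, -687) = 27422389312/(((-141 + 439)/439)) - 1*(-687) = 27422389312/(((1/439)*298)) + 687 = 27422389312/(298/439) + 687 = 27422389312*(439/298) + 687 = 6019214453984/149 + 687 = 6019214556347/149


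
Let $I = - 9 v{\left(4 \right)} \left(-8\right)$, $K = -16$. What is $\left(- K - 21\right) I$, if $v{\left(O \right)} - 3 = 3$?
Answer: $-2160$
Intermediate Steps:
$v{\left(O \right)} = 6$ ($v{\left(O \right)} = 3 + 3 = 6$)
$I = 432$ ($I = \left(-9\right) 6 \left(-8\right) = \left(-54\right) \left(-8\right) = 432$)
$\left(- K - 21\right) I = \left(\left(-1\right) \left(-16\right) - 21\right) 432 = \left(16 - 21\right) 432 = \left(-5\right) 432 = -2160$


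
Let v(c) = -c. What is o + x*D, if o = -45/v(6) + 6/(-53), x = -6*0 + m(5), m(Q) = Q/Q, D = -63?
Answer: -5895/106 ≈ -55.613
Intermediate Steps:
m(Q) = 1
x = 1 (x = -6*0 + 1 = 0 + 1 = 1)
o = 783/106 (o = -45/((-1*6)) + 6/(-53) = -45/(-6) + 6*(-1/53) = -45*(-⅙) - 6/53 = 15/2 - 6/53 = 783/106 ≈ 7.3868)
o + x*D = 783/106 + 1*(-63) = 783/106 - 63 = -5895/106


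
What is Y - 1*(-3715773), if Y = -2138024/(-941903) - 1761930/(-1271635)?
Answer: 890119367179164619/239551364281 ≈ 3.7158e+6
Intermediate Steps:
Y = 875670660406/239551364281 (Y = -2138024*(-1/941903) - 1761930*(-1)/1271635 = 2138024/941903 - 1*(-352386/254327) = 2138024/941903 + 352386/254327 = 875670660406/239551364281 ≈ 3.6555)
Y - 1*(-3715773) = 875670660406/239551364281 - 1*(-3715773) = 875670660406/239551364281 + 3715773 = 890119367179164619/239551364281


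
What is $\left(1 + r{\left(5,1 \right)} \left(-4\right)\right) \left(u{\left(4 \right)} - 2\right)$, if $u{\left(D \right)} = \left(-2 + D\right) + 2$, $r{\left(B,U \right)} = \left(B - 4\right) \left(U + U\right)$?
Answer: $-14$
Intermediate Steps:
$r{\left(B,U \right)} = 2 U \left(-4 + B\right)$ ($r{\left(B,U \right)} = \left(-4 + B\right) 2 U = 2 U \left(-4 + B\right)$)
$u{\left(D \right)} = D$
$\left(1 + r{\left(5,1 \right)} \left(-4\right)\right) \left(u{\left(4 \right)} - 2\right) = \left(1 + 2 \cdot 1 \left(-4 + 5\right) \left(-4\right)\right) \left(4 - 2\right) = \left(1 + 2 \cdot 1 \cdot 1 \left(-4\right)\right) 2 = \left(1 + 2 \left(-4\right)\right) 2 = \left(1 - 8\right) 2 = \left(-7\right) 2 = -14$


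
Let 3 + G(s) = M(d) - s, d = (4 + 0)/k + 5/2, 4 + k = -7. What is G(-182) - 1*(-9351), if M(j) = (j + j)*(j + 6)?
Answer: 2314673/242 ≈ 9564.8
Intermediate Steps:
k = -11 (k = -4 - 7 = -11)
d = 47/22 (d = (4 + 0)/(-11) + 5/2 = 4*(-1/11) + 5*(1/2) = -4/11 + 5/2 = 47/22 ≈ 2.1364)
M(j) = 2*j*(6 + j) (M(j) = (2*j)*(6 + j) = 2*j*(6 + j))
G(s) = 7687/242 - s (G(s) = -3 + (2*(47/22)*(6 + 47/22) - s) = -3 + (2*(47/22)*(179/22) - s) = -3 + (8413/242 - s) = 7687/242 - s)
G(-182) - 1*(-9351) = (7687/242 - 1*(-182)) - 1*(-9351) = (7687/242 + 182) + 9351 = 51731/242 + 9351 = 2314673/242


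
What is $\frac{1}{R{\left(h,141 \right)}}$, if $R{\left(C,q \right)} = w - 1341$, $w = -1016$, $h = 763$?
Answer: $- \frac{1}{2357} \approx -0.00042427$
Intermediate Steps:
$R{\left(C,q \right)} = -2357$ ($R{\left(C,q \right)} = -1016 - 1341 = -2357$)
$\frac{1}{R{\left(h,141 \right)}} = \frac{1}{-2357} = - \frac{1}{2357}$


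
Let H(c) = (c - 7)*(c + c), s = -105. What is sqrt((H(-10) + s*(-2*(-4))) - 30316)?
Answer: 12*I*sqrt(214) ≈ 175.54*I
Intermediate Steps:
H(c) = 2*c*(-7 + c) (H(c) = (-7 + c)*(2*c) = 2*c*(-7 + c))
sqrt((H(-10) + s*(-2*(-4))) - 30316) = sqrt((2*(-10)*(-7 - 10) - (-210)*(-4)) - 30316) = sqrt((2*(-10)*(-17) - 105*8) - 30316) = sqrt((340 - 840) - 30316) = sqrt(-500 - 30316) = sqrt(-30816) = 12*I*sqrt(214)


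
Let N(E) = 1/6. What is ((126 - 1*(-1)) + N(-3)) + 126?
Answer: 1519/6 ≈ 253.17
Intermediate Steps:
N(E) = ⅙
((126 - 1*(-1)) + N(-3)) + 126 = ((126 - 1*(-1)) + ⅙) + 126 = ((126 + 1) + ⅙) + 126 = (127 + ⅙) + 126 = 763/6 + 126 = 1519/6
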